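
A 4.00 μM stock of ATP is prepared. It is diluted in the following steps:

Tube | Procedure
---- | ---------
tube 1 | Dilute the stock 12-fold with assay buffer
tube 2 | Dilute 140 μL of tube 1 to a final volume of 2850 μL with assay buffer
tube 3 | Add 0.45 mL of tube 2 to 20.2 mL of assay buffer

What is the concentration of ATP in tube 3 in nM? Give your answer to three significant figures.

0.357 nM

Step 1: 12-fold → factor 12
Step 2: 140 μL brought to 2850 μL → factor 2850/140 = 20.357
Step 3: 0.45 mL + 20.2 mL = 20.65 mL total → factor 20.65/0.45 = 45.889
Overall dilution factor = 12 × 20.357 × 45.889 = 11210
Final = 4.00 μM / 11210 = 0.0003568 μM = 0.357 nM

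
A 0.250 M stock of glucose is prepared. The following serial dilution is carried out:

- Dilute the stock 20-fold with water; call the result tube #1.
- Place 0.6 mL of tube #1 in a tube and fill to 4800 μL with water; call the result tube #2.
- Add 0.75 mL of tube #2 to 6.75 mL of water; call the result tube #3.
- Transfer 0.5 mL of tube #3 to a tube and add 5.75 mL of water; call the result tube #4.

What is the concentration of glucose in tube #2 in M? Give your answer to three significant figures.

Step 1: 20-fold → factor 20
Step 2: 0.6 mL brought to 4800 μL → factor 4.8/0.6 = 8
Dilution factor through tube #2 = 20 × 8 = 160
[tube #2] = 0.250 M / 160 = 0.00156 M

0.00156 M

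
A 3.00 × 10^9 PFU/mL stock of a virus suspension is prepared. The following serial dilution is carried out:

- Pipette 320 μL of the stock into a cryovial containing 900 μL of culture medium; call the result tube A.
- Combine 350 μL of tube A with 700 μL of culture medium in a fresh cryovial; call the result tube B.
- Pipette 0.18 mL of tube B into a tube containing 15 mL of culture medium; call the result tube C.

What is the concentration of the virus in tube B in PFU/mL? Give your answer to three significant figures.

2.62 × 10^8 PFU/mL

Step 1: 320 μL + 900 μL = 1220 μL total → factor 1220/320 = 3.8125
Step 2: 350 μL + 700 μL = 1050 μL total → factor 1050/350 = 3
Dilution factor through tube B = 3.8125 × 3 = 11.438
[tube B] = 3.00 × 10^9 PFU/mL / 11.438 = 2.62 × 10^8 PFU/mL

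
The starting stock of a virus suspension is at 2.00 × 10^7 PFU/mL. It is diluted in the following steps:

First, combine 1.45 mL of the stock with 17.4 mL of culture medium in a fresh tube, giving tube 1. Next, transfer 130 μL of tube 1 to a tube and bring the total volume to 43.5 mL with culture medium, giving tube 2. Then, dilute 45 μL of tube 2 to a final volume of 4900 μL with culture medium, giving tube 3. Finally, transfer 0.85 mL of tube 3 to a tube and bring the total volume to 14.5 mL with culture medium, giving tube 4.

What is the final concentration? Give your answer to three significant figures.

Step 1: 1.45 mL + 17.4 mL = 18.85 mL total → factor 18.85/1.45 = 13
Step 2: 130 μL brought to 43.5 mL → factor 43500/130 = 334.62
Step 3: 45 μL brought to 4900 μL → factor 4900/45 = 108.89
Step 4: 0.85 mL brought to 14.5 mL → factor 14.5/0.85 = 17.059
Overall dilution factor = 13 × 334.62 × 108.89 × 17.059 = 8.0802 × 10^6
Final = 2.00 × 10^7 PFU/mL / 8.0802 × 10^6 = 2.48 PFU/mL

2.48 PFU/mL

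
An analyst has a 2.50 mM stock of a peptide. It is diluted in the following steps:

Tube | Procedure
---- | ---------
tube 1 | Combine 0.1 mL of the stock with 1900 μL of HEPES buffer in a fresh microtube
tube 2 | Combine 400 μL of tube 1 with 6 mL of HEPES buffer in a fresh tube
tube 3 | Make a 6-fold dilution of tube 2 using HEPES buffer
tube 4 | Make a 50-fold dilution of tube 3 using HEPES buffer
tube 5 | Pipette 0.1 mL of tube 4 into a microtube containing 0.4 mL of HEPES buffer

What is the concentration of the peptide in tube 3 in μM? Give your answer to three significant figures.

1.30 μM

Step 1: 0.1 mL + 1900 μL = 2 mL total → factor 2/0.1 = 20
Step 2: 400 μL + 6 mL = 6400 μL total → factor 6400/400 = 16
Step 3: 6-fold → factor 6
Dilution factor through tube 3 = 20 × 16 × 6 = 1920
[tube 3] = 2.50 mM / 1920 = 0.001302 mM = 1.30 μM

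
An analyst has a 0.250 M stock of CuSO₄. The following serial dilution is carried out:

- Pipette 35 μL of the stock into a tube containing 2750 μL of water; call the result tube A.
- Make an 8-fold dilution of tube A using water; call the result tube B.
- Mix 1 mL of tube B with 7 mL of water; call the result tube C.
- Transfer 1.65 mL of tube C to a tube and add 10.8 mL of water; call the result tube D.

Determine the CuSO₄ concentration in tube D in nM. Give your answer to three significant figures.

Step 1: 35 μL + 2750 μL = 2785 μL total → factor 2785/35 = 79.571
Step 2: 8-fold → factor 8
Step 3: 1 mL + 7 mL = 8 mL total → factor 8/1 = 8
Step 4: 1.65 mL + 10.8 mL = 12.45 mL total → factor 12.45/1.65 = 7.5455
Overall dilution factor = 79.571 × 8 × 8 × 7.5455 = 38426
Final = 0.250 M / 38426 = 6.506 × 10^-6 M = 6.51 × 10^3 nM

6.51 × 10^3 nM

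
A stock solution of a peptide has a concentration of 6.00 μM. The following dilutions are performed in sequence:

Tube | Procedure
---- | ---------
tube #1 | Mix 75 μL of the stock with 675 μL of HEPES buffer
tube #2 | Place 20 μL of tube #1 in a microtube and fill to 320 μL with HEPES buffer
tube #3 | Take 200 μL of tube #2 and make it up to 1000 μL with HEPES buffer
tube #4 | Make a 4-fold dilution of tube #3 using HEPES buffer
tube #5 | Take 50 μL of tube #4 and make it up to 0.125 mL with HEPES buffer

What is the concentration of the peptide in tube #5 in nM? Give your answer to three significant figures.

0.750 nM

Step 1: 75 μL + 675 μL = 750 μL total → factor 750/75 = 10
Step 2: 20 μL brought to 320 μL → factor 320/20 = 16
Step 3: 200 μL brought to 1000 μL → factor 1000/200 = 5
Step 4: 4-fold → factor 4
Step 5: 50 μL brought to 0.125 mL → factor 125/50 = 2.5
Overall dilution factor = 10 × 16 × 5 × 4 × 2.5 = 8000
Final = 6.00 μM / 8000 = 0.0007500 μM = 0.750 nM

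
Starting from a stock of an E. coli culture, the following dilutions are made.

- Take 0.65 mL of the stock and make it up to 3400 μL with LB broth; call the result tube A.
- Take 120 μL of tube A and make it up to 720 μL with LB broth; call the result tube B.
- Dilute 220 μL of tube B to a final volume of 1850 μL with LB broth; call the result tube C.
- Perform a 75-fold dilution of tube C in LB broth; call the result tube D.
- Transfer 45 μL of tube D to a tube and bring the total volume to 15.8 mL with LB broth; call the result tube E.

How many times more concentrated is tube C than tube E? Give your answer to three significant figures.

Step 1: 0.65 mL brought to 3400 μL → factor 3.4/0.65 = 5.2308
Step 2: 120 μL brought to 720 μL → factor 720/120 = 6
Step 3: 220 μL brought to 1850 μL → factor 1850/220 = 8.4091
Step 4: 75-fold → factor 75
Step 5: 45 μL brought to 15.8 mL → factor 15800/45 = 351.11
Dilution factor to tube C = 263.92; to tube E = 6.9498 × 10^6
[tube C]/[tube E] = (factor to tube E)/(factor to tube C) = 6.9498 × 10^6/263.92 = 2.63 × 10^4

2.63 × 10^4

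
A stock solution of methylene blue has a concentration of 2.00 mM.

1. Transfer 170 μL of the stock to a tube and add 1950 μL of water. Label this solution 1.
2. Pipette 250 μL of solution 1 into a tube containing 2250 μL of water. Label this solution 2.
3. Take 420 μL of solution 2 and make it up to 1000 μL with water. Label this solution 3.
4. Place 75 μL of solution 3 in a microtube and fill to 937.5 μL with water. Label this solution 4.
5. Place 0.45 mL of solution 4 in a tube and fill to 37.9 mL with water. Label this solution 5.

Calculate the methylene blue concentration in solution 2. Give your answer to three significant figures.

0.0160 mM

Step 1: 170 μL + 1950 μL = 2120 μL total → factor 2120/170 = 12.471
Step 2: 250 μL + 2250 μL = 2500 μL total → factor 2500/250 = 10
Dilution factor through solution 2 = 12.471 × 10 = 124.71
[solution 2] = 2.00 mM / 124.71 = 0.0160 mM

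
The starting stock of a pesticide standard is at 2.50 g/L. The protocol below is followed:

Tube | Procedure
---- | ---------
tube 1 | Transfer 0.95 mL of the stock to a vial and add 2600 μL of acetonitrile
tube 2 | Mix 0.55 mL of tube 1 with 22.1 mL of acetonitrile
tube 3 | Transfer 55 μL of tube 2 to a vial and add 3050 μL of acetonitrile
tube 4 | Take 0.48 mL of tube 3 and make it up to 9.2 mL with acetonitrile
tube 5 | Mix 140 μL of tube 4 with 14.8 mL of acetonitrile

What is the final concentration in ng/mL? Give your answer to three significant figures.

Step 1: 0.95 mL + 2600 μL = 3.55 mL total → factor 3.55/0.95 = 3.7368
Step 2: 0.55 mL + 22.1 mL = 22.65 mL total → factor 22.65/0.55 = 41.182
Step 3: 55 μL + 3050 μL = 3105 μL total → factor 3105/55 = 56.455
Step 4: 0.48 mL brought to 9.2 mL → factor 9.2/0.48 = 19.167
Step 5: 140 μL + 14.8 mL = 14940 μL total → factor 14940/140 = 106.71
Overall dilution factor = 3.7368 × 41.182 × 56.455 × 19.167 × 106.71 = 1.777 × 10^7
Final = 2.50 g/L / 1.777 × 10^7 = 1.407 × 10^-7 g/L = 0.141 ng/mL

0.141 ng/mL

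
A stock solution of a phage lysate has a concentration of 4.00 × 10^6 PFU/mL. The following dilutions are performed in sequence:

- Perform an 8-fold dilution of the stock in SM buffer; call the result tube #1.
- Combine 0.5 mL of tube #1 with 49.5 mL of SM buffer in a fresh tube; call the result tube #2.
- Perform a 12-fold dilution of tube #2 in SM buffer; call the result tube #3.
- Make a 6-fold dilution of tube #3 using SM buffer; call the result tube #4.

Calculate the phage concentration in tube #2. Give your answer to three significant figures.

5.00 × 10^3 PFU/mL

Step 1: 8-fold → factor 8
Step 2: 0.5 mL + 49.5 mL = 50 mL total → factor 50/0.5 = 100
Dilution factor through tube #2 = 8 × 100 = 800
[tube #2] = 4.00 × 10^6 PFU/mL / 800 = 5.00 × 10^3 PFU/mL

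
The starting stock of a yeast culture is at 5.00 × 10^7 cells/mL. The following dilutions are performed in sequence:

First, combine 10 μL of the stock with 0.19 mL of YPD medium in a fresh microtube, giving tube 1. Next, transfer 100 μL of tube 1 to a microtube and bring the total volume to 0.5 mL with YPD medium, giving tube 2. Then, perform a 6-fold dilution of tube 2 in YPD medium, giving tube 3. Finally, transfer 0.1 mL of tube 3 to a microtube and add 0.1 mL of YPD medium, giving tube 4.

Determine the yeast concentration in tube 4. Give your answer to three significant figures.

4.17 × 10^4 cells/mL

Step 1: 10 μL + 0.19 mL = 200 μL total → factor 200/10 = 20
Step 2: 100 μL brought to 0.5 mL → factor 500/100 = 5
Step 3: 6-fold → factor 6
Step 4: 0.1 mL + 0.1 mL = 0.2 mL total → factor 0.2/0.1 = 2
Overall dilution factor = 20 × 5 × 6 × 2 = 1200
Final = 5.00 × 10^7 cells/mL / 1200 = 4.17 × 10^4 cells/mL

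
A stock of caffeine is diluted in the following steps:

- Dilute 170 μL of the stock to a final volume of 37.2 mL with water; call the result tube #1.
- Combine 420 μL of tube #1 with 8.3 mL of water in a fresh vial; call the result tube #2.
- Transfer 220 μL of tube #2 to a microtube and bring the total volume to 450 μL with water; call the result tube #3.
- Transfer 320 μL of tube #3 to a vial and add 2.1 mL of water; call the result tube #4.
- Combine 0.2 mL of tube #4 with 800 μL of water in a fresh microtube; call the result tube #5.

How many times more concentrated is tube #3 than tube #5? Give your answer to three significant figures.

37.8

Step 1: 170 μL brought to 37.2 mL → factor 37200/170 = 218.82
Step 2: 420 μL + 8.3 mL = 8720 μL total → factor 8720/420 = 20.762
Step 3: 220 μL brought to 450 μL → factor 450/220 = 2.0455
Step 4: 320 μL + 2.1 mL = 2420 μL total → factor 2420/320 = 7.5625
Step 5: 0.2 mL + 800 μL = 1 mL total → factor 1/0.2 = 5
Dilution factor to tube #3 = 9292.9; to tube #5 = 3.5139 × 10^5
[tube #3]/[tube #5] = (factor to tube #5)/(factor to tube #3) = 3.5139 × 10^5/9292.9 = 37.8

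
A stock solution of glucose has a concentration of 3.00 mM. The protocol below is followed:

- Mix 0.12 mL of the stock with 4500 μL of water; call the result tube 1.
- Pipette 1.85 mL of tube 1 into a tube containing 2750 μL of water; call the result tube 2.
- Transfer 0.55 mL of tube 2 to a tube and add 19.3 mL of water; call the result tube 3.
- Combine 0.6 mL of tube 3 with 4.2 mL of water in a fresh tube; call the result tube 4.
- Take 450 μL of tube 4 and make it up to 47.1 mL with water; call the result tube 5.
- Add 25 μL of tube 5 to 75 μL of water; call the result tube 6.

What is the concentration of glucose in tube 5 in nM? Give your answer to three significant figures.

1.04 nM

Step 1: 0.12 mL + 4500 μL = 4.62 mL total → factor 4.62/0.12 = 38.5
Step 2: 1.85 mL + 2750 μL = 4.6 mL total → factor 4.6/1.85 = 2.4865
Step 3: 0.55 mL + 19.3 mL = 19.85 mL total → factor 19.85/0.55 = 36.091
Step 4: 0.6 mL + 4.2 mL = 4.8 mL total → factor 4.8/0.6 = 8
Step 5: 450 μL brought to 47.1 mL → factor 47100/450 = 104.67
Dilution factor through tube 5 = 38.5 × 2.4865 × 36.091 × 8 × 104.67 = 2.893 × 10^6
[tube 5] = 3.00 mM / 2.893 × 10^6 = 1.037 × 10^-6 mM = 1.04 nM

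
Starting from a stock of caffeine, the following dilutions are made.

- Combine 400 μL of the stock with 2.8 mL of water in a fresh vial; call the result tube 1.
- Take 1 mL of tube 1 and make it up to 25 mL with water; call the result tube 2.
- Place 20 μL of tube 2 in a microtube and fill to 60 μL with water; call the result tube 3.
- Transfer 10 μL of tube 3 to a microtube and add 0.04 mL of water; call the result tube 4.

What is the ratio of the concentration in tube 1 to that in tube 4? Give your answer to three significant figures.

Step 1: 400 μL + 2.8 mL = 3200 μL total → factor 3200/400 = 8
Step 2: 1 mL brought to 25 mL → factor 25/1 = 25
Step 3: 20 μL brought to 60 μL → factor 60/20 = 3
Step 4: 10 μL + 0.04 mL = 50 μL total → factor 50/10 = 5
Dilution factor to tube 1 = 8; to tube 4 = 3000
[tube 1]/[tube 4] = (factor to tube 4)/(factor to tube 1) = 3000/8 = 375

375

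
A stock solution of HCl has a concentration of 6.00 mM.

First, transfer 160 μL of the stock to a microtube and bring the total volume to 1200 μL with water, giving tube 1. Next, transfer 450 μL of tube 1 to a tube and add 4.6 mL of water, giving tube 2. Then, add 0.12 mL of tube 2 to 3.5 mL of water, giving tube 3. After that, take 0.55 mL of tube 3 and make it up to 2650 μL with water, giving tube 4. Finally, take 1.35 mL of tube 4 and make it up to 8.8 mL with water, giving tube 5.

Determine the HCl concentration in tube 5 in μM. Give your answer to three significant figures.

Step 1: 160 μL brought to 1200 μL → factor 1200/160 = 7.5
Step 2: 450 μL + 4.6 mL = 5050 μL total → factor 5050/450 = 11.222
Step 3: 0.12 mL + 3.5 mL = 3.62 mL total → factor 3.62/0.12 = 30.167
Step 4: 0.55 mL brought to 2650 μL → factor 2.65/0.55 = 4.8182
Step 5: 1.35 mL brought to 8.8 mL → factor 8.8/1.35 = 6.5185
Overall dilution factor = 7.5 × 11.222 × 30.167 × 4.8182 × 6.5185 = 79744
Final = 6.00 mM / 79744 = 7.524 × 10^-5 mM = 0.0752 μM

0.0752 μM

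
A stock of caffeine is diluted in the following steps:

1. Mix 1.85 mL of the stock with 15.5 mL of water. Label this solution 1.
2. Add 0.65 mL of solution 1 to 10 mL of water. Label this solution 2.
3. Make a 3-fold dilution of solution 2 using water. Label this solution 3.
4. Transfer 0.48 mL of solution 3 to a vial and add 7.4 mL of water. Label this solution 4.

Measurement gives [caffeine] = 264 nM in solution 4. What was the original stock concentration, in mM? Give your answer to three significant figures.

Step 1: 1.85 mL + 15.5 mL = 17.35 mL total → factor 17.35/1.85 = 9.3784
Step 2: 0.65 mL + 10 mL = 10.65 mL total → factor 10.65/0.65 = 16.385
Step 3: 3-fold → factor 3
Step 4: 0.48 mL + 7.4 mL = 7.88 mL total → factor 7.88/0.48 = 16.417
Overall dilution factor = 9.3784 × 16.385 × 3 × 16.417 = 7567.8
Stock = 264 nM × 7567.8 = 1.998 × 10^6 nM = 2.00 mM

2.00 mM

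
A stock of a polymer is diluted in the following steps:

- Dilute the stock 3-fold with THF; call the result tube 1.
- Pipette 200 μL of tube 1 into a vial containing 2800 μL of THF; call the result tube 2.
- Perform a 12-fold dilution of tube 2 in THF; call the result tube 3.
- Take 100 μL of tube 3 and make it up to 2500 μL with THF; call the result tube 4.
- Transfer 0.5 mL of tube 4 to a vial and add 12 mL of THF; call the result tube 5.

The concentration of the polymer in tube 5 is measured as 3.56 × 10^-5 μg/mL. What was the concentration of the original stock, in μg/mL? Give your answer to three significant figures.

12.0 μg/mL

Step 1: 3-fold → factor 3
Step 2: 200 μL + 2800 μL = 3000 μL total → factor 3000/200 = 15
Step 3: 12-fold → factor 12
Step 4: 100 μL brought to 2500 μL → factor 2500/100 = 25
Step 5: 0.5 mL + 12 mL = 12.5 mL total → factor 12.5/0.5 = 25
Overall dilution factor = 3 × 15 × 12 × 25 × 25 = 3.375 × 10^5
Stock = 3.56 × 10^-5 μg/mL × 3.375 × 10^5 = 12.0 μg/mL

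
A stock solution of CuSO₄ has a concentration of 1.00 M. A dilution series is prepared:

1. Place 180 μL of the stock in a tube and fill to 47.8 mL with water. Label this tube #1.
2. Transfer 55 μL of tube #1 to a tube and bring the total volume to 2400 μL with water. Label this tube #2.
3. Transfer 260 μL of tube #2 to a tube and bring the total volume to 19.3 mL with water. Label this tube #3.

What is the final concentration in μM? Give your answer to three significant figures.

Step 1: 180 μL brought to 47.8 mL → factor 47800/180 = 265.56
Step 2: 55 μL brought to 2400 μL → factor 2400/55 = 43.636
Step 3: 260 μL brought to 19.3 mL → factor 19300/260 = 74.231
Overall dilution factor = 265.56 × 43.636 × 74.231 = 8.6018 × 10^5
Final = 1.00 M / 8.6018 × 10^5 = 1.163 × 10^-6 M = 1.16 μM

1.16 μM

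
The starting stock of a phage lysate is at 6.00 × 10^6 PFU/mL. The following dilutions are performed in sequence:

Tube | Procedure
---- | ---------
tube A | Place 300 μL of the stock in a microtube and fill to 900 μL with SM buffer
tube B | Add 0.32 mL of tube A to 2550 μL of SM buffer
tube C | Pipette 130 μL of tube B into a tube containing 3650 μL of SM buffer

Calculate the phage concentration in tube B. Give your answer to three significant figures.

2.23 × 10^5 PFU/mL

Step 1: 300 μL brought to 900 μL → factor 900/300 = 3
Step 2: 0.32 mL + 2550 μL = 2.87 mL total → factor 2.87/0.32 = 8.9688
Dilution factor through tube B = 3 × 8.9688 = 26.906
[tube B] = 6.00 × 10^6 PFU/mL / 26.906 = 2.23 × 10^5 PFU/mL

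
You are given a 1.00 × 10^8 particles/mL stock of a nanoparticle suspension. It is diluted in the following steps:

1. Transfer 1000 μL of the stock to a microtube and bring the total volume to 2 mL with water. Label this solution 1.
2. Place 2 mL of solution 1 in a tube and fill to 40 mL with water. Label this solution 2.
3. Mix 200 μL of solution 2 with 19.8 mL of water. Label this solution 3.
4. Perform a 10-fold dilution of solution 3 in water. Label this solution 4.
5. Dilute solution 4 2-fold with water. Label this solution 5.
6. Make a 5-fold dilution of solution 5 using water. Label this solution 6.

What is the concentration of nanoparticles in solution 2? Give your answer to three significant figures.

Step 1: 1000 μL brought to 2 mL → factor 2000/1000 = 2
Step 2: 2 mL brought to 40 mL → factor 40/2 = 20
Dilution factor through solution 2 = 2 × 20 = 40
[solution 2] = 1.00 × 10^8 particles/mL / 40 = 2.50 × 10^6 particles/mL

2.50 × 10^6 particles/mL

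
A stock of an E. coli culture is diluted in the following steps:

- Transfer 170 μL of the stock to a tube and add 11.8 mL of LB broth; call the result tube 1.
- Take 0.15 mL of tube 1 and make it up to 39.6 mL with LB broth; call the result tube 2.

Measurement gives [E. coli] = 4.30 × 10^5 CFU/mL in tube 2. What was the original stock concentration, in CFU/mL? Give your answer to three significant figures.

Step 1: 170 μL + 11.8 mL = 11970 μL total → factor 11970/170 = 70.412
Step 2: 0.15 mL brought to 39.6 mL → factor 39.6/0.15 = 264
Overall dilution factor = 70.412 × 264 = 18589
Stock = 4.30 × 10^5 CFU/mL × 18589 = 7.99 × 10^9 CFU/mL

7.99 × 10^9 CFU/mL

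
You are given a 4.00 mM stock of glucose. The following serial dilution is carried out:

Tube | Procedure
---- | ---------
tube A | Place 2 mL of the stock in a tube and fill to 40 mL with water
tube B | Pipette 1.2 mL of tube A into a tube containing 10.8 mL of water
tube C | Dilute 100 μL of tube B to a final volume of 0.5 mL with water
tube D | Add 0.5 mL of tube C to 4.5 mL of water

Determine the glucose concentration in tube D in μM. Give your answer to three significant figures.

0.400 μM

Step 1: 2 mL brought to 40 mL → factor 40/2 = 20
Step 2: 1.2 mL + 10.8 mL = 12 mL total → factor 12/1.2 = 10
Step 3: 100 μL brought to 0.5 mL → factor 500/100 = 5
Step 4: 0.5 mL + 4.5 mL = 5 mL total → factor 5/0.5 = 10
Overall dilution factor = 20 × 10 × 5 × 10 = 10000
Final = 4.00 mM / 10000 = 0.0004000 mM = 0.400 μM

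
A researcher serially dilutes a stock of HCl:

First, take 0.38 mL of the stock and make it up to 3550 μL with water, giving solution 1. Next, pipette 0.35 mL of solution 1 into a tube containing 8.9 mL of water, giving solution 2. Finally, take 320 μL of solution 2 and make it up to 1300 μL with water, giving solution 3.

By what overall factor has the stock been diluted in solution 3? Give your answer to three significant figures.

1.00 × 10^3

Step 1: 0.38 mL brought to 3550 μL → factor 3.55/0.38 = 9.3421
Step 2: 0.35 mL + 8.9 mL = 9.25 mL total → factor 9.25/0.35 = 26.429
Step 3: 320 μL brought to 1300 μL → factor 1300/320 = 4.0625
Overall dilution factor = 9.3421 × 26.429 × 4.0625 = 1003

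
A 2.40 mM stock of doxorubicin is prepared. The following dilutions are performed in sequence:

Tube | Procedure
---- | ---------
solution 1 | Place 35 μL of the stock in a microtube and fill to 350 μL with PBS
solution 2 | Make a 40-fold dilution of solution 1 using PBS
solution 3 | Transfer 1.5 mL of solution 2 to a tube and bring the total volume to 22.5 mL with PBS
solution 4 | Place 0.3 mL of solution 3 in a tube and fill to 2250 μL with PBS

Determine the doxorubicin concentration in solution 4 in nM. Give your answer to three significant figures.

Step 1: 35 μL brought to 350 μL → factor 350/35 = 10
Step 2: 40-fold → factor 40
Step 3: 1.5 mL brought to 22.5 mL → factor 22.5/1.5 = 15
Step 4: 0.3 mL brought to 2250 μL → factor 2.25/0.3 = 7.5
Overall dilution factor = 10 × 40 × 15 × 7.5 = 45000
Final = 2.40 mM / 45000 = 5.333 × 10^-5 mM = 53.3 nM

53.3 nM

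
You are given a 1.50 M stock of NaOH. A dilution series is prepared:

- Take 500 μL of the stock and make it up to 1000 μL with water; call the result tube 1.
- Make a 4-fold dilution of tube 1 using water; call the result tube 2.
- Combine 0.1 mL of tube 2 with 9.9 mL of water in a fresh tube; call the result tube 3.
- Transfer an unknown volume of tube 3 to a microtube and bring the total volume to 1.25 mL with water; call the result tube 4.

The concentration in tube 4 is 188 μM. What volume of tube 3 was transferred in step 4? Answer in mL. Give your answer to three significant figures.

0.125 mL

Step 1: 500 μL brought to 1000 μL → factor 1000/500 = 2
Step 2: 4-fold → factor 4
Step 3: 0.1 mL + 9.9 mL = 10 mL total → factor 10/0.1 = 100
Step 4: v brought to 1.25 mL → factor = 1.25 mL/v
Product of known-step factors = 800
Overall factor = 1.50 M / (188 μM) = 7978.7
Step-4 factor = 7978.7 / 800 = 9.9734
v = 1.25 mL / 9.9734 = 0.125 mL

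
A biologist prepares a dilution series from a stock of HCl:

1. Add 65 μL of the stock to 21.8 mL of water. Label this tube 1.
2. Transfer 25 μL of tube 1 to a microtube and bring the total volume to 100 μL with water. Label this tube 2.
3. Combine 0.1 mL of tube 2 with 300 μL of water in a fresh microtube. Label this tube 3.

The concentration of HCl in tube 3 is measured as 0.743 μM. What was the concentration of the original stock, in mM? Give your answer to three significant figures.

Step 1: 65 μL + 21.8 mL = 21865 μL total → factor 21865/65 = 336.38
Step 2: 25 μL brought to 100 μL → factor 100/25 = 4
Step 3: 0.1 mL + 300 μL = 0.4 mL total → factor 0.4/0.1 = 4
Overall dilution factor = 336.38 × 4 × 4 = 5382.2
Stock = 0.743 μM × 5382.2 = 3999 μM = 4.00 mM

4.00 mM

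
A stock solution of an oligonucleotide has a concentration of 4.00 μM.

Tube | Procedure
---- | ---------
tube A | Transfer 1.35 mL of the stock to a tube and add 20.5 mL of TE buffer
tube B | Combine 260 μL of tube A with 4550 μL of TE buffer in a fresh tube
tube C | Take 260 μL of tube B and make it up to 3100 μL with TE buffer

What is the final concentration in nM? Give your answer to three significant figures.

1.12 nM

Step 1: 1.35 mL + 20.5 mL = 21.85 mL total → factor 21.85/1.35 = 16.185
Step 2: 260 μL + 4550 μL = 4810 μL total → factor 4810/260 = 18.5
Step 3: 260 μL brought to 3100 μL → factor 3100/260 = 11.923
Overall dilution factor = 16.185 × 18.5 × 11.923 = 3570.1
Final = 4.00 μM / 3570.1 = 0.001120 μM = 1.12 nM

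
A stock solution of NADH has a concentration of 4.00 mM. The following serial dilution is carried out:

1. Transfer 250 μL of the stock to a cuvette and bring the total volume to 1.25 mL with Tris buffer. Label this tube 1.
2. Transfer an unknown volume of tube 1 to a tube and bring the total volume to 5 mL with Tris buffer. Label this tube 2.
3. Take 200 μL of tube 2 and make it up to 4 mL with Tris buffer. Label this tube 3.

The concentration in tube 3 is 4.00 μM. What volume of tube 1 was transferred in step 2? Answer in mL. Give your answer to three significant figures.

Step 1: 250 μL brought to 1.25 mL → factor 1250/250 = 5
Step 2: v brought to 5 mL → factor = 5 mL/v
Step 3: 200 μL brought to 4 mL → factor 4000/200 = 20
Product of known-step factors = 100
Overall factor = 4.00 mM / (4.00 μM) = 1000
Step-2 factor = 1000 / 100 = 10
v = 5 mL / 10 = 0.500 mL

0.500 mL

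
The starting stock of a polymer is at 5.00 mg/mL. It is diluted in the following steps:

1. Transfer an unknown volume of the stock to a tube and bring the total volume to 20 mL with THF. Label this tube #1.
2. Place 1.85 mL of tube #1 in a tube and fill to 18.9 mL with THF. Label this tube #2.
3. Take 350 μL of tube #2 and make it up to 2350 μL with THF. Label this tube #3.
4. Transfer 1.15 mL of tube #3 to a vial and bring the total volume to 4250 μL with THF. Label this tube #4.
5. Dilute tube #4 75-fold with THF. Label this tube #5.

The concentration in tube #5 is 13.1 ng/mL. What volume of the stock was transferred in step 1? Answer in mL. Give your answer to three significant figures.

Step 1: v brought to 20 mL → factor = 20 mL/v
Step 2: 1.85 mL brought to 18.9 mL → factor 18.9/1.85 = 10.216
Step 3: 350 μL brought to 2350 μL → factor 2350/350 = 6.7143
Step 4: 1.15 mL brought to 4250 μL → factor 4.25/1.15 = 3.6957
Step 5: 75-fold → factor 75
Product of known-step factors = 19013
Overall factor = 5.00 mg/mL / (13.1 ng/mL) = 3.8168 × 10^5
Step-1 factor = 3.8168 × 10^5 / 19013 = 20.075
v = 20 mL / 20.075 = 0.996 mL

0.996 mL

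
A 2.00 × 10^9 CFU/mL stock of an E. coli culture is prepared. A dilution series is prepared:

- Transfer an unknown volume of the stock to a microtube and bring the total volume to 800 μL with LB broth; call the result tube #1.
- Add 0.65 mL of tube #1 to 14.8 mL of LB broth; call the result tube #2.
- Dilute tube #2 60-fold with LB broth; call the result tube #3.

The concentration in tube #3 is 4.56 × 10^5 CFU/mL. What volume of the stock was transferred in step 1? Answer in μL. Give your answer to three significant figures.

260 μL

Step 1: v brought to 800 μL → factor = 800 μL/v
Step 2: 0.65 mL + 14.8 mL = 15.45 mL total → factor 15.45/0.65 = 23.769
Step 3: 60-fold → factor 60
Product of known-step factors = 1426.2
Overall factor = 2.00 × 10^9 CFU/mL / (4.56 × 10^5 CFU/mL) = 4386
Step-1 factor = 4386 / 1426.2 = 3.0754
v = 800 μL / 3.0754 = 260 μL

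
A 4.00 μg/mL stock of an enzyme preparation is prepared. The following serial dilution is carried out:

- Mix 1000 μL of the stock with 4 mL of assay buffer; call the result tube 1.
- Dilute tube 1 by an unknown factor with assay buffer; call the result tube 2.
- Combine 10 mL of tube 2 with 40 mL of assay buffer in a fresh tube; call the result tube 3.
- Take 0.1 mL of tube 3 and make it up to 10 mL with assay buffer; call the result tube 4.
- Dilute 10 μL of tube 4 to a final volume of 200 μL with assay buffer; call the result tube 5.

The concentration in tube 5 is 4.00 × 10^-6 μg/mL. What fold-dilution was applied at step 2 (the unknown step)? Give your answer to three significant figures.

Step 1: 1000 μL + 4 mL = 5000 μL total → factor 5000/1000 = 5
Step 2: unknown factor x
Step 3: 10 mL + 40 mL = 50 mL total → factor 50/10 = 5
Step 4: 0.1 mL brought to 10 mL → factor 10/0.1 = 100
Step 5: 10 μL brought to 200 μL → factor 200/10 = 20
Product of known-step factors = 50000
Overall factor = 4.00 μg/mL / (4.00 × 10^-6 μg/mL) = 1 × 10^6
x = 1 × 10^6 / 50000 = 20.0

20.0-fold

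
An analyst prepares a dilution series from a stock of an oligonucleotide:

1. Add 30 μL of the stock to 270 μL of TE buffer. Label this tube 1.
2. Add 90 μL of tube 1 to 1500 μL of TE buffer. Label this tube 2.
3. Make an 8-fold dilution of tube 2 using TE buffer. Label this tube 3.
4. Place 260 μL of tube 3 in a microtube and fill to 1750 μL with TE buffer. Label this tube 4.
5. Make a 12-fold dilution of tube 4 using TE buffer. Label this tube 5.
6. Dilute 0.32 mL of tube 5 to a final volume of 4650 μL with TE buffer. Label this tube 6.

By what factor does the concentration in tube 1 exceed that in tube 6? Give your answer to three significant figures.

1.66 × 10^5

Step 1: 30 μL + 270 μL = 300 μL total → factor 300/30 = 10
Step 2: 90 μL + 1500 μL = 1590 μL total → factor 1590/90 = 17.667
Step 3: 8-fold → factor 8
Step 4: 260 μL brought to 1750 μL → factor 1750/260 = 6.7308
Step 5: 12-fold → factor 12
Step 6: 0.32 mL brought to 4650 μL → factor 4.65/0.32 = 14.531
Dilution factor to tube 1 = 10; to tube 6 = 1.6588 × 10^6
[tube 1]/[tube 6] = (factor to tube 6)/(factor to tube 1) = 1.6588 × 10^6/10 = 1.66 × 10^5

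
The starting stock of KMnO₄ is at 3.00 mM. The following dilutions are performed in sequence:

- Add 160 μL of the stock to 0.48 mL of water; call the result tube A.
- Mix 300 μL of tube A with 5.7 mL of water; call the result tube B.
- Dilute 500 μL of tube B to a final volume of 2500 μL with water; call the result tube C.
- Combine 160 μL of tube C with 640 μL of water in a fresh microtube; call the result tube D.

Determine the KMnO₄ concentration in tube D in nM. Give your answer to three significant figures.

Step 1: 160 μL + 0.48 mL = 640 μL total → factor 640/160 = 4
Step 2: 300 μL + 5.7 mL = 6000 μL total → factor 6000/300 = 20
Step 3: 500 μL brought to 2500 μL → factor 2500/500 = 5
Step 4: 160 μL + 640 μL = 800 μL total → factor 800/160 = 5
Overall dilution factor = 4 × 20 × 5 × 5 = 2000
Final = 3.00 mM / 2000 = 0.001500 mM = 1.50 × 10^3 nM

1.50 × 10^3 nM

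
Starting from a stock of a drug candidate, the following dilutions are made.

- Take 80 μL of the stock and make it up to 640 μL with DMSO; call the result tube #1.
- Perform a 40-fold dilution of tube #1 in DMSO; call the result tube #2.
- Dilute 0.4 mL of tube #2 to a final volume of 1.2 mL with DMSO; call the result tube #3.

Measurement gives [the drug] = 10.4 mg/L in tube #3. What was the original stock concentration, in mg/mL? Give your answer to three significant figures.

Step 1: 80 μL brought to 640 μL → factor 640/80 = 8
Step 2: 40-fold → factor 40
Step 3: 0.4 mL brought to 1.2 mL → factor 1.2/0.4 = 3
Overall dilution factor = 8 × 40 × 3 = 960
Stock = 10.4 mg/L × 960 = 9984 mg/L = 9.98 mg/mL

9.98 mg/mL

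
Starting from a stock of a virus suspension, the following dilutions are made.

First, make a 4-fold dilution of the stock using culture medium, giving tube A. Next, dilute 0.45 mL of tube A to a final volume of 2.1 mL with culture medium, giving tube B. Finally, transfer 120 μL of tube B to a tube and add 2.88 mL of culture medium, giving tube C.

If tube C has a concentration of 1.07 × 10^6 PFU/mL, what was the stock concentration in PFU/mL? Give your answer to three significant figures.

Step 1: 4-fold → factor 4
Step 2: 0.45 mL brought to 2.1 mL → factor 2.1/0.45 = 4.6667
Step 3: 120 μL + 2.88 mL = 3000 μL total → factor 3000/120 = 25
Overall dilution factor = 4 × 4.6667 × 25 = 466.67
Stock = 1.07 × 10^6 PFU/mL × 466.67 = 4.99 × 10^8 PFU/mL

4.99 × 10^8 PFU/mL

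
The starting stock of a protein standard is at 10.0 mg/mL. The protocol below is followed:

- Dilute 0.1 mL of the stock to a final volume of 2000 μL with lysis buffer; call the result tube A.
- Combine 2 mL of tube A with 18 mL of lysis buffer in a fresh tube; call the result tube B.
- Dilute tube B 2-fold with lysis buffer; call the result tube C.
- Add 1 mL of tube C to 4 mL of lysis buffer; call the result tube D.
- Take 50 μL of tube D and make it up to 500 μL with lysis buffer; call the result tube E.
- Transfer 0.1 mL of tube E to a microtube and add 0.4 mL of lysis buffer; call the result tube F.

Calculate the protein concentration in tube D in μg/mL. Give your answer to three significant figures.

5.00 μg/mL

Step 1: 0.1 mL brought to 2000 μL → factor 2/0.1 = 20
Step 2: 2 mL + 18 mL = 20 mL total → factor 20/2 = 10
Step 3: 2-fold → factor 2
Step 4: 1 mL + 4 mL = 5 mL total → factor 5/1 = 5
Dilution factor through tube D = 20 × 10 × 2 × 5 = 2000
[tube D] = 10.0 mg/mL / 2000 = 0.005000 mg/mL = 5.00 μg/mL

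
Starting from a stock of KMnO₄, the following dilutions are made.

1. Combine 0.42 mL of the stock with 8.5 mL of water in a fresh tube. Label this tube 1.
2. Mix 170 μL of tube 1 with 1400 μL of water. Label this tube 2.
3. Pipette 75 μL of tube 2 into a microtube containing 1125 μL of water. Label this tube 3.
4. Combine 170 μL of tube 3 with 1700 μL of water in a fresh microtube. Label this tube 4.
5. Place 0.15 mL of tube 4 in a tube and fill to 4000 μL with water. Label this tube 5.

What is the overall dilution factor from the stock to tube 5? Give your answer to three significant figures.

Step 1: 0.42 mL + 8.5 mL = 8.92 mL total → factor 8.92/0.42 = 21.238
Step 2: 170 μL + 1400 μL = 1570 μL total → factor 1570/170 = 9.2353
Step 3: 75 μL + 1125 μL = 1200 μL total → factor 1200/75 = 16
Step 4: 170 μL + 1700 μL = 1870 μL total → factor 1870/170 = 11
Step 5: 0.15 mL brought to 4000 μL → factor 4/0.15 = 26.667
Overall dilution factor = 21.238 × 9.2353 × 16 × 11 × 26.667 = 9.2055 × 10^5

9.21 × 10^5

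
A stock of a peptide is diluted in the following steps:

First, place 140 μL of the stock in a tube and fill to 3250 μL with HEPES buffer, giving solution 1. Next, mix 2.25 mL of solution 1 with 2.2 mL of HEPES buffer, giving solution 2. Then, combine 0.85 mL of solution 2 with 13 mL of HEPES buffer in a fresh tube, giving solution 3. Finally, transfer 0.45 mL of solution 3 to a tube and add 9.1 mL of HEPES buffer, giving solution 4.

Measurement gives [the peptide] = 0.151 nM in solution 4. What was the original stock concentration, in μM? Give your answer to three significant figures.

Step 1: 140 μL brought to 3250 μL → factor 3250/140 = 23.214
Step 2: 2.25 mL + 2.2 mL = 4.45 mL total → factor 4.45/2.25 = 1.9778
Step 3: 0.85 mL + 13 mL = 13.85 mL total → factor 13.85/0.85 = 16.294
Step 4: 0.45 mL + 9.1 mL = 9.55 mL total → factor 9.55/0.45 = 21.222
Overall dilution factor = 23.214 × 1.9778 × 16.294 × 21.222 = 15876
Stock = 0.151 nM × 15876 = 2397 nM = 2.40 μM

2.40 μM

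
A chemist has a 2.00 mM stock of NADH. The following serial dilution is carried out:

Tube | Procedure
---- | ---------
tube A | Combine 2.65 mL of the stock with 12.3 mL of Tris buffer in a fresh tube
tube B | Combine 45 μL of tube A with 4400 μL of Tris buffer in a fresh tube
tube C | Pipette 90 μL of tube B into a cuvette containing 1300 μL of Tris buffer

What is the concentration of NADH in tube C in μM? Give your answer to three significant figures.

Step 1: 2.65 mL + 12.3 mL = 14.95 mL total → factor 14.95/2.65 = 5.6415
Step 2: 45 μL + 4400 μL = 4445 μL total → factor 4445/45 = 98.778
Step 3: 90 μL + 1300 μL = 1390 μL total → factor 1390/90 = 15.444
Overall dilution factor = 5.6415 × 98.778 × 15.444 = 8606.5
Final = 2.00 mM / 8606.5 = 0.0002324 mM = 0.232 μM

0.232 μM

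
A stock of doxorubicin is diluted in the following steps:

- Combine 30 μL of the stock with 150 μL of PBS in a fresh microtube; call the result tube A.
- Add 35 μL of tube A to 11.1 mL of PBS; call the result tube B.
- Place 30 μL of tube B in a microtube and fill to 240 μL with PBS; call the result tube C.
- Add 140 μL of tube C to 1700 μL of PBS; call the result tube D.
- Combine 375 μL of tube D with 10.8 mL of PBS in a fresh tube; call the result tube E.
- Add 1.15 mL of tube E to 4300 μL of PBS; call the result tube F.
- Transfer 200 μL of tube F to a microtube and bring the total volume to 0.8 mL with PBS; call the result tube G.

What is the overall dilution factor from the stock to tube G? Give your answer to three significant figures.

Step 1: 30 μL + 150 μL = 180 μL total → factor 180/30 = 6
Step 2: 35 μL + 11.1 mL = 11135 μL total → factor 11135/35 = 318.14
Step 3: 30 μL brought to 240 μL → factor 240/30 = 8
Step 4: 140 μL + 1700 μL = 1840 μL total → factor 1840/140 = 13.143
Step 5: 375 μL + 10.8 mL = 11175 μL total → factor 11175/375 = 29.8
Step 6: 1.15 mL + 4300 μL = 5.45 mL total → factor 5.45/1.15 = 4.7391
Step 7: 200 μL brought to 0.8 mL → factor 800/200 = 4
Overall dilution factor = 6 × 318.14 × 8 × 13.143 × 29.8 × 4.7391 × 4 = 1.1338 × 10^8

1.13 × 10^8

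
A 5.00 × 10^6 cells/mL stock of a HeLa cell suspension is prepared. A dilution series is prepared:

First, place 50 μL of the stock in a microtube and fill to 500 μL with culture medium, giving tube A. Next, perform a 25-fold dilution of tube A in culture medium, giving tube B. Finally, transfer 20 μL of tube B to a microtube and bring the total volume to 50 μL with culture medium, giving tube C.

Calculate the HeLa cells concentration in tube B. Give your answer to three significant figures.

2.00 × 10^4 cells/mL

Step 1: 50 μL brought to 500 μL → factor 500/50 = 10
Step 2: 25-fold → factor 25
Dilution factor through tube B = 10 × 25 = 250
[tube B] = 5.00 × 10^6 cells/mL / 250 = 2.00 × 10^4 cells/mL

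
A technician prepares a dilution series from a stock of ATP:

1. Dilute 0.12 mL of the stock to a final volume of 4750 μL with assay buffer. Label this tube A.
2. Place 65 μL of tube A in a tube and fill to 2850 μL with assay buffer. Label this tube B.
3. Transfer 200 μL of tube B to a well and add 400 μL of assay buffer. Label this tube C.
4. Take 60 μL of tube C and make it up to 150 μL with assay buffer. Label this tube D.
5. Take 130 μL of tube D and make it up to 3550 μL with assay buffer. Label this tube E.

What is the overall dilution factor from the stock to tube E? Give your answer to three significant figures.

3.55 × 10^5

Step 1: 0.12 mL brought to 4750 μL → factor 4.75/0.12 = 39.583
Step 2: 65 μL brought to 2850 μL → factor 2850/65 = 43.846
Step 3: 200 μL + 400 μL = 600 μL total → factor 600/200 = 3
Step 4: 60 μL brought to 150 μL → factor 150/60 = 2.5
Step 5: 130 μL brought to 3550 μL → factor 3550/130 = 27.308
Overall dilution factor = 39.583 × 43.846 × 3 × 2.5 × 27.308 = 3.5546 × 10^5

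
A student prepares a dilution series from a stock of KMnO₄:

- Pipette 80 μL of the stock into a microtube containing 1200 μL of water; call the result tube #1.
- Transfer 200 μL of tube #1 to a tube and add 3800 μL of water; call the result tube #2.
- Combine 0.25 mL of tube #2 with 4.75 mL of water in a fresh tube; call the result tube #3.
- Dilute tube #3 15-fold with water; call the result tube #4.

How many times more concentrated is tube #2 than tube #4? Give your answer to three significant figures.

Step 1: 80 μL + 1200 μL = 1280 μL total → factor 1280/80 = 16
Step 2: 200 μL + 3800 μL = 4000 μL total → factor 4000/200 = 20
Step 3: 0.25 mL + 4.75 mL = 5 mL total → factor 5/0.25 = 20
Step 4: 15-fold → factor 15
Dilution factor to tube #2 = 320; to tube #4 = 96000
[tube #2]/[tube #4] = (factor to tube #4)/(factor to tube #2) = 96000/320 = 300

300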